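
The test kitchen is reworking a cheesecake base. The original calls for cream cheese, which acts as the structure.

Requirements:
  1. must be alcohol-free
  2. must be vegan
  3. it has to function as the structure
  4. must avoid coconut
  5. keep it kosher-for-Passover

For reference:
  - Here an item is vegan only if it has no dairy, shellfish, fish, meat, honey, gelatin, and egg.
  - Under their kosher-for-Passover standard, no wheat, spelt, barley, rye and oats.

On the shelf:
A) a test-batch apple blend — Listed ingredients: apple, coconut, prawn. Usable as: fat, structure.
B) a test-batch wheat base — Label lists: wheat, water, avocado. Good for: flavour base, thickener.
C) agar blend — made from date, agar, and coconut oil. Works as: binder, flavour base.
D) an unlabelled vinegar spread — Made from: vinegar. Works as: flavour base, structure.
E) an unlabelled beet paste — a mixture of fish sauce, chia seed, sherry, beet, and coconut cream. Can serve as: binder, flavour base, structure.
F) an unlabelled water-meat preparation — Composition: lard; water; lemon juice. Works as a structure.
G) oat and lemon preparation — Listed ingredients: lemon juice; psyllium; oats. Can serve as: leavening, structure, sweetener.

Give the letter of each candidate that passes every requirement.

A: has prawn, so not vegan; has coconut, so not coconut-free — out
B: not usable as a structure; has wheat, so not kosher-for-Passover — reject
C: not usable as a structure; has coconut oil, so not coconut-free — reject
D: every rule checks out — valid
E: has fish sauce, so not vegan; has coconut cream, so not coconut-free (and 1 more) — no
F: has lard, so not vegan — no
G: has oats, so not kosher-for-Passover — out

D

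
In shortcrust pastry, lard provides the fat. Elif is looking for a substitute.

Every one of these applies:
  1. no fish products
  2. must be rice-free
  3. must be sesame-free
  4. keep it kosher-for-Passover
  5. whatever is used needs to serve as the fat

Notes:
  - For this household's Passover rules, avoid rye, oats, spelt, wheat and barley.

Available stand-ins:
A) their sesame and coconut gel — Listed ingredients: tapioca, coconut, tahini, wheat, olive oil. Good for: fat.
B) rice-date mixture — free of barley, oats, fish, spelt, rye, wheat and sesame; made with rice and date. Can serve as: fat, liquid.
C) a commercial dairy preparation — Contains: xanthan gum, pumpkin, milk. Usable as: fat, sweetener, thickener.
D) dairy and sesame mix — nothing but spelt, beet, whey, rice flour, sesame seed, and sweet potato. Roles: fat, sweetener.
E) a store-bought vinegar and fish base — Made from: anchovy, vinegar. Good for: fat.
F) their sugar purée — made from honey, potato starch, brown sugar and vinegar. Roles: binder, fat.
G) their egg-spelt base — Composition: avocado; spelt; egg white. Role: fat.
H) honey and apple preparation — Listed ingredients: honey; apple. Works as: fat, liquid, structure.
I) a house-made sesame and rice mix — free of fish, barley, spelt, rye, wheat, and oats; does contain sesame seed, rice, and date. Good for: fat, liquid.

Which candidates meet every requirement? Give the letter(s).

C, F, H

A: has wheat, so not kosher-for-Passover; has tahini, so not sesame-free — reject
B: has rice, so not rice-free — reject
C: no sesame, no rice — OK
D: has spelt, so not kosher-for-Passover; has rice flour, so not rice-free (and 1 more) — reject
E: has anchovy, so not fish-free — reject
F: works as a fat, no fish, kosher-for-Passover — valid
G: has spelt, so not kosher-for-Passover — reject
H: all constraints satisfied — keep
I: has rice, so not rice-free; has sesame seed, so not sesame-free — no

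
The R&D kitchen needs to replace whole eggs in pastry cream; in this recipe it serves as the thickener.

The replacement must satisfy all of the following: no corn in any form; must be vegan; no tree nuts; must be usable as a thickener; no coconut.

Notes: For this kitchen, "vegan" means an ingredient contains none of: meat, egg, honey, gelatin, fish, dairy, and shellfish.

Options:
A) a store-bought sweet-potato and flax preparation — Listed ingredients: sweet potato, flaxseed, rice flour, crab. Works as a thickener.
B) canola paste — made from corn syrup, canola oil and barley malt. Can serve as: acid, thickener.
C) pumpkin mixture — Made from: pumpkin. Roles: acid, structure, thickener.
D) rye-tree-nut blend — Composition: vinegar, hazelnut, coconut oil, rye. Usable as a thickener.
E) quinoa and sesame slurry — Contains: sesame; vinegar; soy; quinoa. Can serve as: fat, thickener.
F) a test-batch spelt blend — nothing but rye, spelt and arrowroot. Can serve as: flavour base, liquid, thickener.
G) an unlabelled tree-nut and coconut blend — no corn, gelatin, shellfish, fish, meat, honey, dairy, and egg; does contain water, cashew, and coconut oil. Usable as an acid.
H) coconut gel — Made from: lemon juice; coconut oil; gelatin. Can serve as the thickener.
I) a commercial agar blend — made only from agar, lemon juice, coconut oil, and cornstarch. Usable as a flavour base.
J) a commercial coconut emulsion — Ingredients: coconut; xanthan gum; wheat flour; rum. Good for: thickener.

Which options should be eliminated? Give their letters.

A: has crab, so not vegan — reject
B: has corn syrup, so not corn-free — reject
C: all constraints satisfied — keep
D: has coconut oil, so not coconut-free; has hazelnut, so not tree-nut-free — reject
E: nothing on the exclusion list — keep
F: only rye, spelt, and arrowroot; none excluded — valid
G: not usable as a thickener; has coconut oil, so not coconut-free (and 1 more) — out
H: has gelatin, so not vegan; has coconut oil, so not coconut-free — no
I: not usable as a thickener; has cornstarch, so not corn-free (and 1 more) — out
J: has coconut, so not coconut-free — reject

A, B, D, G, H, I, J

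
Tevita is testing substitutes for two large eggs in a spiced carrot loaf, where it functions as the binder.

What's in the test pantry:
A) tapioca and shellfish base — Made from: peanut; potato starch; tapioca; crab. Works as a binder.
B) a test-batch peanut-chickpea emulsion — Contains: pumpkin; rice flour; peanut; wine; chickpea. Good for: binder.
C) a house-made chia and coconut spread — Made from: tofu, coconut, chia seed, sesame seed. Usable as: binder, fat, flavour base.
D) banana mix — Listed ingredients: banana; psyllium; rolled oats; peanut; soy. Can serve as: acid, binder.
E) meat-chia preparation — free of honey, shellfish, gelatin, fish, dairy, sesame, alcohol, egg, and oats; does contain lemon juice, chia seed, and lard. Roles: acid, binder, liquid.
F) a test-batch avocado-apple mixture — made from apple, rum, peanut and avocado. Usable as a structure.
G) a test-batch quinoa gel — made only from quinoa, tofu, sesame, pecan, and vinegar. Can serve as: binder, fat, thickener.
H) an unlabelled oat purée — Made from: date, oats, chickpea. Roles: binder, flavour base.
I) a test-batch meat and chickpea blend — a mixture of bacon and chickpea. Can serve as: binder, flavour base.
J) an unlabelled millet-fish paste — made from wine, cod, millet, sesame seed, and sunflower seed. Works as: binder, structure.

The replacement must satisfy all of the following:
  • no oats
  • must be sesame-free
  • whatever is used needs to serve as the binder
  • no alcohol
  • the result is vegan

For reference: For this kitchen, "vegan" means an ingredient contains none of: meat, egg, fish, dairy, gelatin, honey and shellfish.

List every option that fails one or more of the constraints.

A, B, C, D, E, F, G, H, I, J

A: has crab, so not vegan — reject
B: has wine, so not alcohol-free — reject
C: has sesame seed, so not sesame-free — reject
D: has rolled oats, so not oat-free — reject
E: has lard, so not vegan — reject
F: not usable as a binder; has rum, so not alcohol-free — no
G: has sesame, so not sesame-free — out
H: has oats, so not oat-free — reject
I: has bacon, so not vegan — out
J: has cod, so not vegan; has wine, so not alcohol-free (and 1 more) — out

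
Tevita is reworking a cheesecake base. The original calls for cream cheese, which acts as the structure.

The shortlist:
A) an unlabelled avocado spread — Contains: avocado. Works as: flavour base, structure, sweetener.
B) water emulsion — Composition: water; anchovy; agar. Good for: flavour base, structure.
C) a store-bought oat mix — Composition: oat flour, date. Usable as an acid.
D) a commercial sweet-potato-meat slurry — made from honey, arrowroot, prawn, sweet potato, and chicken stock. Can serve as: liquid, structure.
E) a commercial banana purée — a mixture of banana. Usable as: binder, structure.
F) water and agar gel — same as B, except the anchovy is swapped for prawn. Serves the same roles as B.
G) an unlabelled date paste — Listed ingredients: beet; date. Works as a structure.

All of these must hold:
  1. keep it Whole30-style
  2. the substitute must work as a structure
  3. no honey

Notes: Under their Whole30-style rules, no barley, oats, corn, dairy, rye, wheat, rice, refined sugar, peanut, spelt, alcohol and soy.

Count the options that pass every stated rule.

A: every rule checks out — keep
B: only anchovy, water, and agar; none excluded — keep
C: not usable as a structure; has oat flour, so not Whole30-style — no
D: has honey, so not honey-free — no
E: all constraints satisfied — keep
F: works as a structure, no honey, Whole30-style — valid
G: nothing on the exclusion list — OK

5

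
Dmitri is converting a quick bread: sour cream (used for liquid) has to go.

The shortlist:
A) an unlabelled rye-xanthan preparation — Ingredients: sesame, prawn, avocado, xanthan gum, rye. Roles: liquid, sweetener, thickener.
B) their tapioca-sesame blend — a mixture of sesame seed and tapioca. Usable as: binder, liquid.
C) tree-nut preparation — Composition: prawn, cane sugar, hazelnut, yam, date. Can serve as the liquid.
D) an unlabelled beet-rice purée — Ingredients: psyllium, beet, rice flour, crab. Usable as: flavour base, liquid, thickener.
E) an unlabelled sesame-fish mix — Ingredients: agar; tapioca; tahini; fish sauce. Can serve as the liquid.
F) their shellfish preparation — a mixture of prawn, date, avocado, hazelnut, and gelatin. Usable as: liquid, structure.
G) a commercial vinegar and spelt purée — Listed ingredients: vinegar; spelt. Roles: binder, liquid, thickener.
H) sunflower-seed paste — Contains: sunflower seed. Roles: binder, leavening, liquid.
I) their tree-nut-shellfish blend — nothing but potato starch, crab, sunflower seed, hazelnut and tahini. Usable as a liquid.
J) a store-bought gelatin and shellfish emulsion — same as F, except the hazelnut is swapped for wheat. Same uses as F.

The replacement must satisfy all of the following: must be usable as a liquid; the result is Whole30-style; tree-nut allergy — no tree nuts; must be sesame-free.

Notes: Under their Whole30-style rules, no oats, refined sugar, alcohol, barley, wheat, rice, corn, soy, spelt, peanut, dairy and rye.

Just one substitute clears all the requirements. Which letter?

H

A: has rye, so not Whole30-style; has sesame, so not sesame-free — no
B: has sesame seed, so not sesame-free — reject
C: has cane sugar, so not Whole30-style; has hazelnut, so not tree-nut-free — no
D: has rice flour, so not Whole30-style — no
E: has tahini, so not sesame-free — no
F: has hazelnut, so not tree-nut-free — reject
G: has spelt, so not Whole30-style — reject
H: works as a liquid, Whole30-style, no tree nuts — valid
I: has tahini, so not sesame-free; has hazelnut, so not tree-nut-free — out
J: has wheat, so not Whole30-style — out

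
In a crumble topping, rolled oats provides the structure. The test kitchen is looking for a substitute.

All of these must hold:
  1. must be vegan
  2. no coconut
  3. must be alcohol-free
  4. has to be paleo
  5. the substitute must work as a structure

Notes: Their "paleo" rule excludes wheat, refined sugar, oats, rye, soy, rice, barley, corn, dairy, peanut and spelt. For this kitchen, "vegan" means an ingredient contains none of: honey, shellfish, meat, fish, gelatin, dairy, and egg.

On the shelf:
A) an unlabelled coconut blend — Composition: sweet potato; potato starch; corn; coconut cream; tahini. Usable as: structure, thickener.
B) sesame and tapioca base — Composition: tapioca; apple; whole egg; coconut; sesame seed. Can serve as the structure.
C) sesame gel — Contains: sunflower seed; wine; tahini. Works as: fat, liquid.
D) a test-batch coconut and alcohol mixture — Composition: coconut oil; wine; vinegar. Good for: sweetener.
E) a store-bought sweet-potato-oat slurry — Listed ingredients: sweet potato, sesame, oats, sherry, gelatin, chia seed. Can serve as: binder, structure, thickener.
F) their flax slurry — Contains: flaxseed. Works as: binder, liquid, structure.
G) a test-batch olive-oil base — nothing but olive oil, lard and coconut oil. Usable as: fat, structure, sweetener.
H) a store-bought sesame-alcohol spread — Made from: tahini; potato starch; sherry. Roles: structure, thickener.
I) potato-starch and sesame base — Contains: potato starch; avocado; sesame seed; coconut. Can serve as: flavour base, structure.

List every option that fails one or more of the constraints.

A, B, C, D, E, G, H, I

A: has corn, so not paleo; has coconut cream, so not coconut-free — out
B: has whole egg, so not vegan; has coconut, so not coconut-free — no
C: not usable as a structure; has wine, so not alcohol-free — no
D: not usable as a structure; has wine, so not alcohol-free (and 1 more) — no
E: has oats, so not paleo; has gelatin, so not vegan (and 1 more) — out
F: works as a structure, paleo, no alcohol — valid
G: has lard, so not vegan; has coconut oil, so not coconut-free — out
H: has sherry, so not alcohol-free — no
I: has coconut, so not coconut-free — no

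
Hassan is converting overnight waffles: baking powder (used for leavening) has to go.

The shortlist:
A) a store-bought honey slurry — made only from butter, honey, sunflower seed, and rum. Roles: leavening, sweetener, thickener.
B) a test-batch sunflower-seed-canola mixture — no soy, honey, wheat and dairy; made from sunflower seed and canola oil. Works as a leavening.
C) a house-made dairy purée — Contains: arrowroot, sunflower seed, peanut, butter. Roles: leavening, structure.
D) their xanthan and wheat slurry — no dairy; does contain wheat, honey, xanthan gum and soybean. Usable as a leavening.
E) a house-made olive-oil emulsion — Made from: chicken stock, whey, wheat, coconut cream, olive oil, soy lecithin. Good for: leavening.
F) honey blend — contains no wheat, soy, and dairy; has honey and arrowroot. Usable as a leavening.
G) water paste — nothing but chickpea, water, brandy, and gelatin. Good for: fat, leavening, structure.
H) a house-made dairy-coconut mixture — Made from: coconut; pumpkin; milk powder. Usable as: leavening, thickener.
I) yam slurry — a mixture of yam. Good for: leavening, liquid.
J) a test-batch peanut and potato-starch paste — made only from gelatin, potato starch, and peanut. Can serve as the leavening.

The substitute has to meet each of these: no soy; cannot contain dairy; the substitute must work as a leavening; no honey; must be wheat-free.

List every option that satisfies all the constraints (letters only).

B, G, I, J

A: has honey, so not honey-free; has butter, so not dairy-free — out
B: all constraints satisfied — OK
C: has butter, so not dairy-free — reject
D: has honey, so not honey-free; has soybean, so not soy-free (and 1 more) — out
E: has whey, so not dairy-free; has soy lecithin, so not soy-free (and 1 more) — out
F: has honey, so not honey-free — no
G: works as a leavening, no wheat, no honey — valid
H: has milk powder, so not dairy-free — out
I: no dairy, no honey — OK
J: nothing on the exclusion list — OK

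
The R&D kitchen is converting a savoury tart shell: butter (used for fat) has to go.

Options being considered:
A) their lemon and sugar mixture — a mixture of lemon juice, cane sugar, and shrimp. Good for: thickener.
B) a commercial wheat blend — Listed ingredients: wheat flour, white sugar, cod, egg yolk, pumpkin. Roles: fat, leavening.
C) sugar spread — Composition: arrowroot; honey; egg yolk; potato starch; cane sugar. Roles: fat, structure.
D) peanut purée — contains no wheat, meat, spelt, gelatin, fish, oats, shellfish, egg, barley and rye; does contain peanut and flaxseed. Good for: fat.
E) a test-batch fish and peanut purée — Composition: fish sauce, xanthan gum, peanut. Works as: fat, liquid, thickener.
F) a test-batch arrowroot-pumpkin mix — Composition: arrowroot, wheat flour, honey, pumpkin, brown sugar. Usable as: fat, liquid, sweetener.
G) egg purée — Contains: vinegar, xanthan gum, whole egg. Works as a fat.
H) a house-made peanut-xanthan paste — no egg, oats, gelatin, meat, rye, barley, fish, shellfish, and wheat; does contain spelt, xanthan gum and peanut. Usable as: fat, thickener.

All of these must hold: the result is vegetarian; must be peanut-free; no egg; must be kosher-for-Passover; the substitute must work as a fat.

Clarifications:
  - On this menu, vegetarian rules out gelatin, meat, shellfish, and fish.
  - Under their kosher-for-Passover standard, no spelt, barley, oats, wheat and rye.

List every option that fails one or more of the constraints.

A: not usable as a fat; has shrimp, so not vegetarian — out
B: has cod, so not vegetarian; has wheat flour, so not kosher-for-Passover (and 1 more) — out
C: has egg yolk, so not egg-free — reject
D: has peanut, so not peanut-free — out
E: has fish sauce, so not vegetarian; has peanut, so not peanut-free — reject
F: has wheat flour, so not kosher-for-Passover — out
G: has whole egg, so not egg-free — reject
H: has spelt, so not kosher-for-Passover; has peanut, so not peanut-free — reject

A, B, C, D, E, F, G, H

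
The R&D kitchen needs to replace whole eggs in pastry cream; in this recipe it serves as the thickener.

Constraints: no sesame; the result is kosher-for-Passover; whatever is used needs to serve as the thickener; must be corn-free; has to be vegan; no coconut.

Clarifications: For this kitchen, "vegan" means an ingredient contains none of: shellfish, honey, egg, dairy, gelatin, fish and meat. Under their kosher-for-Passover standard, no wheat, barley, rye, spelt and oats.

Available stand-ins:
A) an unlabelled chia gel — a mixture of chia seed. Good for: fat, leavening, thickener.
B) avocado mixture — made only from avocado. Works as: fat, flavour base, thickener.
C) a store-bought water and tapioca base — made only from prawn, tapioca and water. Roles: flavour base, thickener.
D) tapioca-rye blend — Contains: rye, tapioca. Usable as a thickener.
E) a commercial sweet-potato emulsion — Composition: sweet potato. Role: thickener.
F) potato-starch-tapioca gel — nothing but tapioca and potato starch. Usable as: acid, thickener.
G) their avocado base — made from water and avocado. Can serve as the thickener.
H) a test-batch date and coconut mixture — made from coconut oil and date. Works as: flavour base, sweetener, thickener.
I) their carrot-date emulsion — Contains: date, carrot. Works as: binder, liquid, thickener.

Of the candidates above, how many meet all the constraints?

6

A: every rule checks out — keep
B: only avocado; none excluded — valid
C: has prawn, so not vegan — out
D: has rye, so not kosher-for-Passover — out
E: works as a thickener, no coconut, no corn — valid
F: only potato starch and tapioca; none excluded — keep
G: only avocado and water; none excluded — valid
H: has coconut oil, so not coconut-free — out
I: only date and carrot; none excluded — valid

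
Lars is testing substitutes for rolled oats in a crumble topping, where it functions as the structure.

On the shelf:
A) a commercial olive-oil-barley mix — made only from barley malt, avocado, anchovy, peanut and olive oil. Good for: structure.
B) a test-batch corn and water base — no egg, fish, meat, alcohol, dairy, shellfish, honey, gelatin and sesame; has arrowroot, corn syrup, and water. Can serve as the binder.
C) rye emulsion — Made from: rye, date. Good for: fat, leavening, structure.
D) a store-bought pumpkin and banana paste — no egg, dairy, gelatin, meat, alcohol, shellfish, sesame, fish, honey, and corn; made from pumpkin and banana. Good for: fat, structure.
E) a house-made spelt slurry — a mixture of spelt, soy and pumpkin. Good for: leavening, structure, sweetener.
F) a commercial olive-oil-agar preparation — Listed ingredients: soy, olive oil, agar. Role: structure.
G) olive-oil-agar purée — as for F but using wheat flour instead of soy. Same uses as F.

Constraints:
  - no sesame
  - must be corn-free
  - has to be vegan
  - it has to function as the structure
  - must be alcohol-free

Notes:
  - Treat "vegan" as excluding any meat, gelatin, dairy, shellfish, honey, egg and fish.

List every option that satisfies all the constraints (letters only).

A: has anchovy, so not vegan — no
B: not usable as a structure; has corn syrup, so not corn-free — out
C: vegan, no corn — OK
D: works as a structure, no sesame, no corn — valid
E: only soy, spelt, and pumpkin; none excluded — keep
F: only soy, olive oil, and agar; none excluded — valid
G: only wheat flour, olive oil, and agar; none excluded — keep

C, D, E, F, G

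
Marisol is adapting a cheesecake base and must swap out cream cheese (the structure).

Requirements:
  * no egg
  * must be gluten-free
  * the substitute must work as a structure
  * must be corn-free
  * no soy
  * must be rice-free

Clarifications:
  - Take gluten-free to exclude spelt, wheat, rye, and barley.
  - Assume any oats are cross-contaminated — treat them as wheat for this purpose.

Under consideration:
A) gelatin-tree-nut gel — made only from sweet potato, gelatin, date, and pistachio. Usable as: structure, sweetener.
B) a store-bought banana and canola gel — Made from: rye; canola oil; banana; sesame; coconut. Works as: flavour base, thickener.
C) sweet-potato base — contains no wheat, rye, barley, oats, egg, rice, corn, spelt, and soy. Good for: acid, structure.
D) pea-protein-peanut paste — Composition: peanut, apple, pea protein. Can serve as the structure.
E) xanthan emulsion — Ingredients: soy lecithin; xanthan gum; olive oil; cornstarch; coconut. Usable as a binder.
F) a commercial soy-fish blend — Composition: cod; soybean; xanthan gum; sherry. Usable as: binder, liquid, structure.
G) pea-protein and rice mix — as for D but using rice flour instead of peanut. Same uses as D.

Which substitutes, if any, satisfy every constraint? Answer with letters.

A, C, D

A: all constraints satisfied — OK
B: not usable as a structure; has rye, so not gluten-free — no
C: works as a structure, no corn, no rice — OK
D: only peanut, pea protein and apple; none excluded — valid
E: not usable as a structure; has cornstarch, so not corn-free (and 1 more) — no
F: has soybean, so not soy-free — out
G: has rice flour, so not rice-free — out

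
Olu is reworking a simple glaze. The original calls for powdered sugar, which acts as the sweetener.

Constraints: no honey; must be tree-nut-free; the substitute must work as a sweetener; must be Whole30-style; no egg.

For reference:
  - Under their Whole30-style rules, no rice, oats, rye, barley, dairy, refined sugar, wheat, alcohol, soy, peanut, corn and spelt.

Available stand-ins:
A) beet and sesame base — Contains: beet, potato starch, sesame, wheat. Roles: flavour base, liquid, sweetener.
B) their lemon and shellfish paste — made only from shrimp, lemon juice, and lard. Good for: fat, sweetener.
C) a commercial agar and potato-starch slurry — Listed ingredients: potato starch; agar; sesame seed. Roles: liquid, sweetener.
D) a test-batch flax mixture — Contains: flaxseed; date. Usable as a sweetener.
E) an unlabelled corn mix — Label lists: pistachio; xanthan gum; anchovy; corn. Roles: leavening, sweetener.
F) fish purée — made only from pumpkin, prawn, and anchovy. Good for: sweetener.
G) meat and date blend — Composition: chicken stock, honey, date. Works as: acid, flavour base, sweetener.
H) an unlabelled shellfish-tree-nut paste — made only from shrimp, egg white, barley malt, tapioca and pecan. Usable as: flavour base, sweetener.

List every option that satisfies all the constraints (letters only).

B, C, D, F

A: has wheat, so not Whole30-style — no
B: only lard, shrimp, and lemon juice; none excluded — valid
C: all constraints satisfied — valid
D: only date and flaxseed; none excluded — OK
E: has corn, so not Whole30-style; has pistachio, so not tree-nut-free — out
F: all constraints satisfied — OK
G: has honey, so not honey-free — no
H: has barley malt, so not Whole30-style; has pecan, so not tree-nut-free (and 1 more) — out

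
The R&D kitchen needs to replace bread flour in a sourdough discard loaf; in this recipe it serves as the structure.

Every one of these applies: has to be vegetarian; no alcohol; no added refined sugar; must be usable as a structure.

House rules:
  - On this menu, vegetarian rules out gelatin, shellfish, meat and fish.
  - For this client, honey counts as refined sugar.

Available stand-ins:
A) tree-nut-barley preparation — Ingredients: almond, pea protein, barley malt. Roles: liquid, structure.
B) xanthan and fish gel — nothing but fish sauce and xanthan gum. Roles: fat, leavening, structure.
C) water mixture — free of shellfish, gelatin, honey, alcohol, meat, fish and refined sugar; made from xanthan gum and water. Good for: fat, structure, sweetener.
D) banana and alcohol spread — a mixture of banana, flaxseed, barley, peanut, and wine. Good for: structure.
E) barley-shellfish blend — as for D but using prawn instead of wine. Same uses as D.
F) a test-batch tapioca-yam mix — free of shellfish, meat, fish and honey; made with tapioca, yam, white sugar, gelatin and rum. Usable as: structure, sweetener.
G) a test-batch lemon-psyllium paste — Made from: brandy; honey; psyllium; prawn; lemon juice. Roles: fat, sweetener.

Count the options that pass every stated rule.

2

A: only barley malt, almond, and pea protein; none excluded — keep
B: has fish sauce, so not vegetarian — no
C: vegetarian, no-added-sugar — OK
D: has wine, so not alcohol-free — out
E: has prawn, so not vegetarian — out
F: has gelatin, so not vegetarian; has rum, so not alcohol-free (and 1 more) — out
G: not usable as a structure; has prawn, so not vegetarian (and 2 more) — no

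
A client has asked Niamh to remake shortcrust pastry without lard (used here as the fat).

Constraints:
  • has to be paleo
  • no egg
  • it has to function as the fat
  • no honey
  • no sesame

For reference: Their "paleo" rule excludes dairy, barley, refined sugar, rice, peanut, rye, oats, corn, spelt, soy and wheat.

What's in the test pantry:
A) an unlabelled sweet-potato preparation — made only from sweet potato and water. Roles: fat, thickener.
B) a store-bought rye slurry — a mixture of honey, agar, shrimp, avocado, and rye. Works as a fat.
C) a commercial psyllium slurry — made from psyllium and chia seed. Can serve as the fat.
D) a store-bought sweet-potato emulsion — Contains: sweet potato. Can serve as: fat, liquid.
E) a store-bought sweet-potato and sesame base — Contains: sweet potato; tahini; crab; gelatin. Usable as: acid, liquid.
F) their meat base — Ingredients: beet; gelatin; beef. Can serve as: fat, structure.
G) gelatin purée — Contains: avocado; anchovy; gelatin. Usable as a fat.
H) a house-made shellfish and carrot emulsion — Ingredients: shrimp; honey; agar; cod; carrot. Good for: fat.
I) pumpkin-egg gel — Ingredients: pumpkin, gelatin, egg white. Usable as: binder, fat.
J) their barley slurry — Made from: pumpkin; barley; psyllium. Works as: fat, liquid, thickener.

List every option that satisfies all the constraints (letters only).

A, C, D, F, G

A: only water and sweet potato; none excluded — valid
B: has rye, so not paleo; has honey, so not honey-free — no
C: only chia seed and psyllium; none excluded — valid
D: only sweet potato; none excluded — keep
E: not usable as a fat; has tahini, so not sesame-free — no
F: only gelatin, beef and beet; none excluded — valid
G: no sesame, no egg — valid
H: has honey, so not honey-free — reject
I: has egg white, so not egg-free — no
J: has barley, so not paleo — no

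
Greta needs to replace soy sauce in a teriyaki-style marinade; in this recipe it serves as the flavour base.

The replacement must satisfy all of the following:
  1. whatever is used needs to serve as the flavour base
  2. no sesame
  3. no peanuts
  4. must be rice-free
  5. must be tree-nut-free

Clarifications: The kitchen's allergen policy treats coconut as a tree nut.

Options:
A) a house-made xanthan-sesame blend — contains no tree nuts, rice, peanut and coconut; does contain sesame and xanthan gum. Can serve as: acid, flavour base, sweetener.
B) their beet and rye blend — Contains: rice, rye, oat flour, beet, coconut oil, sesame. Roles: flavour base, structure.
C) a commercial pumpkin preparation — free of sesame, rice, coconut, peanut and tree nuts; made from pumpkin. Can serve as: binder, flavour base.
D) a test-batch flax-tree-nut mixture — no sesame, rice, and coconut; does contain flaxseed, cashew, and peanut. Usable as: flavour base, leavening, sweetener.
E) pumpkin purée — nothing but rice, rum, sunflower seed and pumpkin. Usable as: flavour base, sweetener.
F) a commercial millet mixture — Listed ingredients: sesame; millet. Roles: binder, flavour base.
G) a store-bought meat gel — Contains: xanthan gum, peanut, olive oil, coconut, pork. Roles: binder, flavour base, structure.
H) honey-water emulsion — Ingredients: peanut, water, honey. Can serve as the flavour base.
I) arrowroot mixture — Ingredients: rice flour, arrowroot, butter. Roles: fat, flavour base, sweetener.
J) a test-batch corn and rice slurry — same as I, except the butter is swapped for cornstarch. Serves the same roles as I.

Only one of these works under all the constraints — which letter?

A: has sesame, so not sesame-free — reject
B: has sesame, so not sesame-free; has coconut oil, so not tree-nut-free (and 1 more) — reject
C: no sesame, tree-nut-free — valid
D: has cashew, so not tree-nut-free; has peanut, so not peanut-free — out
E: has rice, so not rice-free — out
F: has sesame, so not sesame-free — reject
G: has coconut, so not tree-nut-free; has peanut, so not peanut-free — reject
H: has peanut, so not peanut-free — reject
I: has rice flour, so not rice-free — out
J: has rice flour, so not rice-free — out

C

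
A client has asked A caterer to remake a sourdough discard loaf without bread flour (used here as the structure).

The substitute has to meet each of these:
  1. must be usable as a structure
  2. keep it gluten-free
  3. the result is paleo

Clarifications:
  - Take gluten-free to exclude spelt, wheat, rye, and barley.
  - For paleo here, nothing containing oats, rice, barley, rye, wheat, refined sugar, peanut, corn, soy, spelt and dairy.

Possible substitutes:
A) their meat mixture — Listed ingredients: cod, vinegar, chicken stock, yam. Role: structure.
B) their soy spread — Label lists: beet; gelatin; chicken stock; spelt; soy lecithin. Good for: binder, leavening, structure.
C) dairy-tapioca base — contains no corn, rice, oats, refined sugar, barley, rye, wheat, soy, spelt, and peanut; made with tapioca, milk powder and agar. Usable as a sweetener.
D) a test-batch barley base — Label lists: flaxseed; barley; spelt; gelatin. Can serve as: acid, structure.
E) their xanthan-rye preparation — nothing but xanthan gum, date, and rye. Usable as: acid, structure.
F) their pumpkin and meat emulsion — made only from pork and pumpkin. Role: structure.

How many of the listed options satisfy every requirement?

A: cod and chicken stock etc. — none of it excluded — OK
B: has spelt, so not gluten-free; has soy lecithin, so not paleo — reject
C: not usable as a structure; has milk powder, so not paleo — reject
D: has barley, so not gluten-free; has barley, so not paleo — no
E: has rye, so not gluten-free; has rye, so not paleo — reject
F: works as a structure, gluten-free, paleo — valid

2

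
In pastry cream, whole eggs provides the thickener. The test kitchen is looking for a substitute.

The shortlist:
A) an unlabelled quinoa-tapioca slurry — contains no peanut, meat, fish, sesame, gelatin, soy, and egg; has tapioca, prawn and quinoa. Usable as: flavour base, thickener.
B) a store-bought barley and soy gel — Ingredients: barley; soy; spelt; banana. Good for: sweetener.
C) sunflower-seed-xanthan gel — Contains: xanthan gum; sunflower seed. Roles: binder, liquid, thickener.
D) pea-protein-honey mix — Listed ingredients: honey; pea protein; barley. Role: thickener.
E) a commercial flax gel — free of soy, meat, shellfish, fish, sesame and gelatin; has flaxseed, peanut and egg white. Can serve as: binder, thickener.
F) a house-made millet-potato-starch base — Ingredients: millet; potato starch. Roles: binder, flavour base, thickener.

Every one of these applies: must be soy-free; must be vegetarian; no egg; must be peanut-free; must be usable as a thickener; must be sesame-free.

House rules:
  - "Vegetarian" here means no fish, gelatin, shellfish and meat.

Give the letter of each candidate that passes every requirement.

A: has prawn, so not vegetarian — reject
B: not usable as a thickener; has soy, so not soy-free — no
C: every rule checks out — OK
D: nothing on the exclusion list — valid
E: has egg white, so not egg-free; has peanut, so not peanut-free — no
F: every rule checks out — keep

C, D, F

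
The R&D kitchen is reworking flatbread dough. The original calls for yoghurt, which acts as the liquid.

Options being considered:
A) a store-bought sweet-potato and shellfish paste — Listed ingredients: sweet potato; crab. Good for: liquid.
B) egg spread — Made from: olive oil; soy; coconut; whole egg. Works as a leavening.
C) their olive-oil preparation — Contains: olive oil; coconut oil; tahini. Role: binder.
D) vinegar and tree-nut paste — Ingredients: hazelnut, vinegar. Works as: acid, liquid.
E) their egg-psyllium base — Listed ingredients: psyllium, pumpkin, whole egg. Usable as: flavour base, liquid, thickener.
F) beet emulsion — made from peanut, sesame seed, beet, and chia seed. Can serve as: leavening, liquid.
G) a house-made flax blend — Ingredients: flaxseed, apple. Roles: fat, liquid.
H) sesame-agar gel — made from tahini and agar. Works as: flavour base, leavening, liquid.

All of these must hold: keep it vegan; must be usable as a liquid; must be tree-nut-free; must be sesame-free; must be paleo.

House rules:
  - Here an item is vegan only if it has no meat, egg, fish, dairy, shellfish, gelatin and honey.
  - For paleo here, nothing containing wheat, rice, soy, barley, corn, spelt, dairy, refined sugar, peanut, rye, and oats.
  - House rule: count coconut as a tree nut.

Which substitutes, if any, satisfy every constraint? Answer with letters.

A: has crab, so not vegan — no
B: not usable as a liquid; has whole egg, so not vegan (and 2 more) — reject
C: not usable as a liquid; has tahini, so not sesame-free (and 1 more) — out
D: has hazelnut, so not tree-nut-free — reject
E: has whole egg, so not vegan — reject
F: has peanut, so not paleo; has sesame seed, so not sesame-free — out
G: only apple and flaxseed; none excluded — OK
H: has tahini, so not sesame-free — no

G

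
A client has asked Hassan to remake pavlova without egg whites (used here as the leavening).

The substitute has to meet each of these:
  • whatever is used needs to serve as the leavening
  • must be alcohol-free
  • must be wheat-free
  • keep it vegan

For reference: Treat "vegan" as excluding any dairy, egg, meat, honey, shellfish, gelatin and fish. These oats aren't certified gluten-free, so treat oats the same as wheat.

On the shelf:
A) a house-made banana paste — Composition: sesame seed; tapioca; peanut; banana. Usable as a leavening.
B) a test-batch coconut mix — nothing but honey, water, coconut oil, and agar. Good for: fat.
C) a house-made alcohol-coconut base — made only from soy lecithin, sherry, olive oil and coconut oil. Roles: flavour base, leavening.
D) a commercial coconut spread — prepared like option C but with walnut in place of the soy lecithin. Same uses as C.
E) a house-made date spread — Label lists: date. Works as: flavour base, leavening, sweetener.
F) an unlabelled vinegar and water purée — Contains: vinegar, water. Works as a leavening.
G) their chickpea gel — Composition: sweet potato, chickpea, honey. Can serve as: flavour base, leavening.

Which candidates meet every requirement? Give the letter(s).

A: no alcohol, wheat-free — keep
B: not usable as a leavening; has honey, so not vegan — out
C: has sherry, so not alcohol-free — out
D: has sherry, so not alcohol-free — reject
E: only date; none excluded — OK
F: works as a leavening, vegan, no alcohol — valid
G: has honey, so not vegan — no

A, E, F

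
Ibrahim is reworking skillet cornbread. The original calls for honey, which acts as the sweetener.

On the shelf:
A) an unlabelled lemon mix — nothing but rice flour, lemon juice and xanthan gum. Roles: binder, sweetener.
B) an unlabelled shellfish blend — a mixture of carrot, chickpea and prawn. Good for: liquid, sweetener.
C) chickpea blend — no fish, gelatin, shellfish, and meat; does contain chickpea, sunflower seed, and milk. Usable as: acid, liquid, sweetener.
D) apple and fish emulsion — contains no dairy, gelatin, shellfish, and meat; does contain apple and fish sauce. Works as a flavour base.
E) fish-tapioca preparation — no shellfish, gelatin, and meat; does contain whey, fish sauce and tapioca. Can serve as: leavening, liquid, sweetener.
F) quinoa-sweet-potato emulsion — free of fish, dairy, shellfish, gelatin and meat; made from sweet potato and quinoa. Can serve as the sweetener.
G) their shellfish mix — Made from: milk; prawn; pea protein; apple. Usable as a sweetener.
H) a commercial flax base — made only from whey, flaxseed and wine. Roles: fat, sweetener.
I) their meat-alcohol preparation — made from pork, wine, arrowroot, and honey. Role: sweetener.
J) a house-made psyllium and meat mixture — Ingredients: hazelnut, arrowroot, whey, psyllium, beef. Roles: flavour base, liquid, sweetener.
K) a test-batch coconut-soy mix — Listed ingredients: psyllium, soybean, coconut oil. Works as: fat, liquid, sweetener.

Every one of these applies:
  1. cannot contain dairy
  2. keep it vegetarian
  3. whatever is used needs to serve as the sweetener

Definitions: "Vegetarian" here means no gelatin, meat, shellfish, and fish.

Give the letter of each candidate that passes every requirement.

A: every rule checks out — keep
B: has prawn, so not vegetarian — reject
C: has milk, so not dairy-free — no
D: not usable as a sweetener; has fish sauce, so not vegetarian — reject
E: has fish sauce, so not vegetarian; has whey, so not dairy-free — reject
F: nothing on the exclusion list — keep
G: has prawn, so not vegetarian; has milk, so not dairy-free — out
H: has whey, so not dairy-free — reject
I: has pork, so not vegetarian — out
J: has beef, so not vegetarian; has whey, so not dairy-free — no
K: nothing on the exclusion list — OK

A, F, K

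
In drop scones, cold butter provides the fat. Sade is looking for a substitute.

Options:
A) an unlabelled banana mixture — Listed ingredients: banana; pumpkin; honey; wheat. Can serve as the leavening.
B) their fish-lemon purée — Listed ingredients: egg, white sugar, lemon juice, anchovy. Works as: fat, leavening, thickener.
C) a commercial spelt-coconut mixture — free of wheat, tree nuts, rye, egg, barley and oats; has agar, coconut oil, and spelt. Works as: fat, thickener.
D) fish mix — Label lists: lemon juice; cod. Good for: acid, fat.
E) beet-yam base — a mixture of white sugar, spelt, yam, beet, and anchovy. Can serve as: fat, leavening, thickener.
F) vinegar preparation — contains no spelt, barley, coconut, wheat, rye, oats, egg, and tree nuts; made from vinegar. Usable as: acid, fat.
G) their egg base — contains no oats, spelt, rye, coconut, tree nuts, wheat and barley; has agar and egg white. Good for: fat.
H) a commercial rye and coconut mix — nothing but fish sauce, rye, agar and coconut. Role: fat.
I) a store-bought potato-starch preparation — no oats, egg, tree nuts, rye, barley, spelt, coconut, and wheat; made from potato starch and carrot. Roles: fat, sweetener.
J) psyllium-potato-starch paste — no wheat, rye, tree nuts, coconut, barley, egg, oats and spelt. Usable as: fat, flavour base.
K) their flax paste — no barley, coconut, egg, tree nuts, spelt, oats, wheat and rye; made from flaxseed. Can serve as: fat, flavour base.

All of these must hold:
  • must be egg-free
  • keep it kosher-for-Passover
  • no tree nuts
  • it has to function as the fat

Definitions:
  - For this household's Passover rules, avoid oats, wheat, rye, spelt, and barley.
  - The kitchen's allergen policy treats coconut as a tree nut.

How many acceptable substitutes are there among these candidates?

5

A: not usable as a fat; has wheat, so not kosher-for-Passover — no
B: has egg, so not egg-free — reject
C: has spelt, so not kosher-for-Passover; has coconut oil, so not tree-nut-free — out
D: works as a fat, tree-nut-free, kosher-for-Passover — valid
E: has spelt, so not kosher-for-Passover — out
F: works as a fat, kosher-for-Passover, no egg — valid
G: has egg white, so not egg-free — reject
H: has rye, so not kosher-for-Passover; has coconut, so not tree-nut-free — reject
I: tree-nut-free, kosher-for-Passover — keep
J: works as a fat, no egg, tree-nut-free — valid
K: works as a fat, no egg, tree-nut-free — valid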